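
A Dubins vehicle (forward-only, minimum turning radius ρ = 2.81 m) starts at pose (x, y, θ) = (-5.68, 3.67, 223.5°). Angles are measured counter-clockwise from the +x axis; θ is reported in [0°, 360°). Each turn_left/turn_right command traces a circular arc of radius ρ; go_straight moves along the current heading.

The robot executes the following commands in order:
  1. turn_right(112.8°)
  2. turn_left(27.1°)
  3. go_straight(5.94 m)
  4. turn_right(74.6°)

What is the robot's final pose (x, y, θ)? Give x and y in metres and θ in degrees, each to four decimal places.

set_pose: (x, y, θ) = (-5.6800, 3.6700, 223.5000°), ρ = 2.81
turn_right(112.8°): centre at ρ to the right, rotate −112.8° → (-10.2429, 4.7150, 110.7000°)
turn_left(27.1°): centre at ρ to the left, rotate +27.1° → (-10.9839, 5.8034, 137.8000°)
go_straight(5.94): x += 5.94·cos θ, y += 5.94·sin θ → (-15.3843, 9.7935, 137.8000°)
turn_right(74.6°): centre at ρ to the right, rotate −74.6° → (-16.0049, 13.1421, 63.2000°)

(-16.0049, 13.1421, 63.2000°)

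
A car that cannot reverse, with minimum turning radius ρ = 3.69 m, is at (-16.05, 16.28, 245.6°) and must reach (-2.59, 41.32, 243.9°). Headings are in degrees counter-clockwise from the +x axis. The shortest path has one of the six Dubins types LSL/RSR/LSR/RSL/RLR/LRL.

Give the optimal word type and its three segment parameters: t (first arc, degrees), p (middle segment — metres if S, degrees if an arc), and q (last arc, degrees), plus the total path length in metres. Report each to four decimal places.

Let ψ = atan2(Δy, Δx) = atan2(25.04, 13.46) = 61.7402° be the start→goal bearing.
Normalize: d = |goal − start| / ρ = 28.428387/3.69 = 7.704170, α = (θ_start − ψ) mod 360° = 183.8598° = 3.208959 rad, β = (θ_goal − ψ) mod 360° = 182.1598° = 3.179288 rad.
Common terms: sin α = -0.067315, cos α = -0.997732, sin β = -0.037687, cos β = -0.999290, cos(α−β) = 0.999560, d² = 59.354235. Work in radians in the unit-radius frame; every candidate has L = ρ·(t + p + q).
LSL: p² = 2 + d² − 2cos(α−β) + 2d(sin α − sin β) = 58.898588; p = √p² = 7.674542; φ = atan2(cos β − cos α, d + sin α − sin β) = -0.000203 rad; t = (φ − α) mod 2π = 3.074023 rad, q = (β − φ) mod 2π = 3.179491 rad → L = 3.69·(3.074023 + 7.674542 + 3.179491) = 3.69·13.928056 = 51.394528 m
RSR: p² = 2 + d² − 2cos(α−β) + 2d(sin β − sin α) = 59.811643; p = √p² = 7.733799; φ = atan2(cos α − cos β, d − sin α + sin β) = 0.000201 rad; t = (α − φ) mod 2π = 3.208758 rad, q = (φ − β) mod 2π = 3.104098 rad → L = 3.69·(3.208758 + 7.733799 + 3.104098) = 3.69·14.046655 = 51.832156 m
LSR: p² = d² − 2 + 2cos(α−β) + 2d(sin α + sin β) = 57.735446; p = √p² = 7.598384; φ = atan2(−cos α − cos β, d + sin α + sin β) − atan2(−2, p) = 0.514360 rad; t = (φ − α) mod 2π = 3.588586 rad, q = (φ − β) mod 2π = 3.618257 rad → L = 3.69·(3.588586 + 7.598384 + 3.618257) = 3.69·14.805228 = 54.631291 m
RSL: p² = d² − 2 + 2cos(α−β) − 2d(sin α + sin β) = 60.971263; p = √p² = 7.808410; φ = atan2(cos α + cos β, d − sin α − sin β) − atan2(2, p) = -0.501106 rad; t = (α − φ) mod 2π = 3.710065 rad, q = (β − φ) mod 2π = 3.680394 rad → L = 3.69·(3.710065 + 7.808410 + 3.680394) = 3.69·15.198868 = 56.083824 m
RLR: c = (6 − d² + 2cos(α−β) + 2d(sin α − sin β))/8 = -6.476455, |c| > 1 → infeasible
LRL: c = (6 − d² + 2cos(α−β) − 2d(sin α − sin β))/8 = -6.362324, |c| > 1 → infeasible
Shortest: LSL with L = 51.394528 m ≈ 51.3945 m
Convert LSL to answer units (arcs ×180/π): t = 3.074023·180/π = 176.1286°, p = ρ·p = 3.69·7.674542 = 28.3191 m, q = 3.179491·180/π = 182.1714°, L = 51.3945 m.

LSL: t = 176.1286°, p = 28.3191 m, q = 182.1714°, L = 51.3945 m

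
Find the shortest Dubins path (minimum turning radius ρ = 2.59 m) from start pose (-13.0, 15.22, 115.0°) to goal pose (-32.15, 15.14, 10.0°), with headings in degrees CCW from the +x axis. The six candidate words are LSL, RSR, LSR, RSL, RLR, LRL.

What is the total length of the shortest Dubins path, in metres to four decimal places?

28.3568 m

Let ψ = atan2(Δy, Δx) = atan2(-0.08, -19.15) = -179.7606° be the start→goal bearing.
Normalize: d = |goal − start| / ρ = 19.150167/2.59 = 7.393887, α = (θ_start − ψ) mod 360° = 294.7606° = 5.144544 rad, β = (θ_goal − ψ) mod 360° = 189.7606° = 3.311948 rad.
Common terms: sin α = -0.908065, cos α = 0.418828, sin β = -0.169533, cos β = -0.985525, cos(α−β) = -0.258819, d² = 54.669564. Work in radians in the unit-radius frame; every candidate has L = ρ·(t + p + q).
LSL: p² = 2 + d² − 2cos(α−β) + 2d(sin α − sin β) = 46.265946; p = √p² = 6.801908; φ = atan2(cos β − cos α, d + sin α − sin β) = -0.207960 rad; t = (φ − α) mod 2π = 0.930681 rad, q = (β − φ) mod 2π = 3.519908 rad → L = 2.59·(0.930681 + 6.801908 + 3.519908) = 2.59·11.252497 = 29.143968 m
RSR: p² = 2 + d² − 2cos(α−β) + 2d(sin β − sin α) = 68.108457; p = √p² = 8.252785; φ = atan2(cos α − cos β, d − sin α + sin β) = 0.170999 rad; t = (α − φ) mod 2π = 4.973544 rad, q = (φ − β) mod 2π = 3.142237 rad → L = 2.59·(4.973544 + 8.252785 + 3.142237) = 2.59·16.368566 = 42.394585 m
LSR: p² = d² − 2 + 2cos(α−β) + 2d(sin α + sin β) = 36.216650; p = √p² = 6.018027; φ = atan2(−cos α − cos β, d + sin α + sin β) − atan2(−2, p) = 0.410332 rad; t = (φ − α) mod 2π = 1.548973 rad, q = (φ − β) mod 2π = 3.381569 rad → L = 2.59·(1.548973 + 6.018027 + 3.381569) = 2.59·10.948570 = 28.356795 m
RSL: p² = d² − 2 + 2cos(α−β) − 2d(sin α + sin β) = 68.087201; p = √p² = 8.251497; φ = atan2(cos α + cos β, d − sin α − sin β) − atan2(2, p) = -0.304589 rad; t = (α − φ) mod 2π = 5.449133 rad, q = (β − φ) mod 2π = 3.616537 rad → L = 2.59·(5.449133 + 8.251497 + 3.616537) = 2.59·17.317168 = 44.851464 m
RLR: c = (6 − d² + 2cos(α−β) + 2d(sin α − sin β))/8 = -7.513557, |c| > 1 → infeasible
LRL: c = (6 − d² + 2cos(α−β) − 2d(sin α − sin β))/8 = -4.783243, |c| > 1 → infeasible
Shortest: LSR with L = 28.356795 m ≈ 28.3568 m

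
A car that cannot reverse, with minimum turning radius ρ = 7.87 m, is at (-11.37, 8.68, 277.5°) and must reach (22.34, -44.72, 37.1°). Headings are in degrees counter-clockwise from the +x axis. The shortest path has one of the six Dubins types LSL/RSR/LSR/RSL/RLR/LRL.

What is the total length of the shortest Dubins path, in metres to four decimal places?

69.0226 m

Let ψ = atan2(Δy, Δx) = atan2(-53.40, 33.71) = -57.7369° be the start→goal bearing.
Normalize: d = |goal − start| / ρ = 63.150013/7.87 = 8.024144, α = (θ_start − ψ) mod 360° = 335.2369° = 5.850987 rad, β = (θ_goal − ψ) mod 360° = 94.8369° = 1.655216 rad.
Common terms: sin α = -0.418868, cos α = 0.908047, sin β = 0.996439, cos β = -0.084319, cos(α−β) = -0.493942, d² = 64.386886. Work in radians in the unit-radius frame; every candidate has L = ρ·(t + p + q).
LSL: p² = 2 + d² − 2cos(α−β) + 2d(sin α − sin β) = 44.661521; p = √p² = 6.682928; φ = atan2(cos β − cos α, d + sin α − sin β) = -0.149044 rad; t = (φ − α) mod 2π = 0.283154 rad, q = (β − φ) mod 2π = 1.804260 rad → L = 7.87·(0.283154 + 6.682928 + 1.804260) = 7.87·8.770341 = 69.022587 m
RSR: p² = 2 + d² − 2cos(α−β) + 2d(sin β − sin α) = 90.088017; p = √p² = 9.491471; φ = atan2(cos α − cos β, d − sin α + sin β) = 0.104745 rad; t = (α − φ) mod 2π = 5.746242 rad, q = (φ − β) mod 2π = 4.732715 rad → L = 7.87·(5.746242 + 9.491471 + 4.732715) = 7.87·19.970428 = 157.167265 m
LSR: p² = d² − 2 + 2cos(α−β) + 2d(sin α + sin β) = 70.668027; p = √p² = 8.406428; φ = atan2(−cos α − cos β, d + sin α + sin β) − atan2(−2, p) = 0.138099 rad; t = (φ − α) mod 2π = 0.570297 rad, q = (φ − β) mod 2π = 4.766068 rad → L = 7.87·(0.570297 + 8.406428 + 4.766068) = 7.87·13.742793 = 108.155781 m
RSL: p² = d² − 2 + 2cos(α−β) − 2d(sin α + sin β) = 52.129976; p = √p² = 7.220109; φ = atan2(cos α + cos β, d − sin α − sin β) − atan2(2, p) = -0.160058 rad; t = (α − φ) mod 2π = 6.011045 rad, q = (β − φ) mod 2π = 1.815274 rad → L = 7.87·(6.011045 + 7.220109 + 1.815274) = 7.87·15.046428 = 118.415388 m
RLR: c = (6 − d² + 2cos(α−β) + 2d(sin α − sin β))/8 = -10.261002, |c| > 1 → infeasible
LRL: c = (6 − d² + 2cos(α−β) − 2d(sin α − sin β))/8 = -4.582690, |c| > 1 → infeasible
Shortest: LSL with L = 69.022587 m ≈ 69.0226 m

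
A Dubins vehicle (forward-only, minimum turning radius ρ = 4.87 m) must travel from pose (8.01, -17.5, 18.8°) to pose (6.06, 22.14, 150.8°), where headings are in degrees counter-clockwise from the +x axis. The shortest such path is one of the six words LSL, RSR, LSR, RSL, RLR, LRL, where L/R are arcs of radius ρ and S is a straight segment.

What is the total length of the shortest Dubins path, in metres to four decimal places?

Let ψ = atan2(Δy, Δx) = atan2(39.64, -1.95) = 92.8163° be the start→goal bearing.
Normalize: d = |goal − start| / ρ = 39.687934/4.87 = 8.149473, α = (θ_start − ψ) mod 360° = 285.9837° = 4.991358 rad, β = (θ_goal − ψ) mod 360° = 57.9837° = 1.012007 rad.
Common terms: sin α = -0.961340, cos α = 0.275364, sin β = 0.847898, cos β = 0.530160, cos(α−β) = -0.669131, d² = 66.413912. Work in radians in the unit-radius frame; every candidate has L = ρ·(t + p + q).
LSL: p² = 2 + d² − 2cos(α−β) + 2d(sin α − sin β) = 40.263508; p = √p² = 6.345353; φ = atan2(cos β − cos α, d + sin α − sin β) = 0.040165 rad; t = (φ − α) mod 2π = 1.331993 rad, q = (β − φ) mod 2π = 0.971842 rad → L = 4.87·(1.331993 + 6.345353 + 0.971842) = 4.87·8.649188 = 42.121545 m
RSR: p² = 2 + d² − 2cos(α−β) + 2d(sin β − sin α) = 99.240838; p = √p² = 9.961970; φ = atan2(cos α − cos β, d − sin α + sin β) = -0.025580 rad; t = (α − φ) mod 2π = 5.016937 rad, q = (φ − β) mod 2π = 5.245599 rad → L = 4.87·(5.016937 + 9.961970 + 5.245599) = 4.87·20.224506 = 98.493342 m
LSR: p² = d² − 2 + 2cos(α−β) + 2d(sin α + sin β) = 61.226661; p = √p² = 7.824747; φ = atan2(−cos α − cos β, d + sin α + sin β) − atan2(−2, p) = 0.150336 rad; t = (φ − α) mod 2π = 1.442164 rad, q = (φ − β) mod 2π = 5.421514 rad → L = 4.87·(1.442164 + 7.824747 + 5.421514) = 4.87·14.688425 = 71.532630 m
RSL: p² = d² − 2 + 2cos(α−β) − 2d(sin α + sin β) = 64.924640; p = √p² = 8.057583; φ = atan2(cos α + cos β, d − sin α − sin β) − atan2(2, p) = -0.146117 rad; t = (α − φ) mod 2π = 5.137475 rad, q = (β − φ) mod 2π = 1.158124 rad → L = 4.87·(5.137475 + 8.057583 + 1.158124) = 4.87·14.353181 = 69.899993 m
RLR: c = (6 − d² + 2cos(α−β) + 2d(sin α − sin β))/8 = -11.405105, |c| > 1 → infeasible
LRL: c = (6 − d² + 2cos(α−β) − 2d(sin α − sin β))/8 = -4.032938, |c| > 1 → infeasible
Shortest: LSL with L = 42.121545 m ≈ 42.1215 m

42.1215 m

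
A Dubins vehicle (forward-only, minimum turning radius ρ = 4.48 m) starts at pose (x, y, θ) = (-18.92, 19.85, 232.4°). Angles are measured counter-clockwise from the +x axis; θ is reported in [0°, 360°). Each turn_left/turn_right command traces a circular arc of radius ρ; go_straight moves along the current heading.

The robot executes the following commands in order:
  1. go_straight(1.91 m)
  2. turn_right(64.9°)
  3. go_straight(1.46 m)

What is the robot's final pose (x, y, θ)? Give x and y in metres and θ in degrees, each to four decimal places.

(-26.0299, 17.0124, 167.5000°)

set_pose: (x, y, θ) = (-18.9200, 19.8500, 232.4000°), ρ = 4.48
go_straight(1.91): x += 1.91·cos θ, y += 1.91·sin θ → (-20.0854, 18.3367, 232.4000°)
turn_right(64.9°): centre at ρ to the right, rotate −64.9° → (-24.6045, 16.6964, 167.5000°)
go_straight(1.46): x += 1.46·cos θ, y += 1.46·sin θ → (-26.0299, 17.0124, 167.5000°)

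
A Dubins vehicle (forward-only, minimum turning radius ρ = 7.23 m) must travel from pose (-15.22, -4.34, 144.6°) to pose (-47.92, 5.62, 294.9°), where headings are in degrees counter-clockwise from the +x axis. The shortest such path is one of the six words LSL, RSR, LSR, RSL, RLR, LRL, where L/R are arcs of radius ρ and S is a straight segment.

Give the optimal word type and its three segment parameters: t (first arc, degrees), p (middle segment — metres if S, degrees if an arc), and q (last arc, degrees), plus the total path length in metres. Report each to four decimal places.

Let ψ = atan2(Δy, Δx) = atan2(9.96, -32.70) = 163.0599° be the start→goal bearing.
Normalize: d = |goal − start| / ρ = 34.183206/7.23 = 4.727968, α = (θ_start − ψ) mod 360° = 341.5401° = 5.960999 rad, β = (θ_goal − ψ) mod 360° = 131.8401° = 2.301043 rad.
Common terms: sin α = -0.316641, cos α = 0.948545, sin β = 0.745010, cos β = -0.667054, cos(α−β) = -0.868632, d² = 22.353678. Work in radians in the unit-radius frame; every candidate has L = ρ·(t + p + q).
LSL: p² = 2 + d² − 2cos(α−β) + 2d(sin α − sin β) = 16.052036; p = √p² = 4.006499; φ = atan2(cos β − cos α, d + sin α − sin β) = -0.415060 rad; t = (φ − α) mod 2π = 6.190312 rad, q = (β − φ) mod 2π = 2.716103 rad → L = 7.23·(6.190312 + 4.006499 + 2.716103) = 7.23·12.912914 = 93.360371 m
RSR: p² = 2 + d² − 2cos(α−β) + 2d(sin β − sin α) = 36.129847; p = √p² = 6.010811; φ = atan2(cos α − cos β, d − sin α + sin β) = 0.272128 rad; t = (α − φ) mod 2π = 5.688870 rad, q = (φ − β) mod 2π = 4.254271 rad → L = 7.23·(5.688870 + 6.010811 + 4.254271) = 7.23·15.953952 = 115.347070 m
LSR: p² = d² − 2 + 2cos(α−β) + 2d(sin α + sin β) = 22.667038; p = √p² = 4.760991; φ = atan2(−cos α − cos β, d + sin α + sin β) − atan2(−2, p) = 0.343159 rad; t = (φ − α) mod 2π = 0.665346 rad, q = (φ − β) mod 2π = 4.325301 rad → L = 7.23·(0.665346 + 4.760991 + 4.325301) = 7.23·9.751639 = 70.504347 m
RSL: p² = d² − 2 + 2cos(α−β) − 2d(sin α + sin β) = 14.565793; p = √p² = 3.816516; φ = atan2(cos α + cos β, d − sin α − sin β) − atan2(2, p) = -0.417317 rad; t = (α − φ) mod 2π = 0.095130 rad, q = (β − φ) mod 2π = 2.718360 rad → L = 7.23·(0.095130 + 3.816516 + 2.718360) = 7.23·6.630006 = 47.934941 m
RLR: c = (6 − d² + 2cos(α−β) + 2d(sin α − sin β))/8 = -3.516231, |c| > 1 → infeasible
LRL: c = (6 − d² + 2cos(α−β) − 2d(sin α − sin β))/8 = -1.006504, |c| > 1 → infeasible
Shortest: RSL with L = 47.934941 m ≈ 47.9349 m
Convert RSL to answer units (arcs ×180/π): t = 0.095130·180/π = 5.4505°, p = ρ·p = 7.23·3.816516 = 27.5934 m, q = 2.718360·180/π = 155.7505°, L = 47.9349 m.

RSL: t = 5.4505°, p = 27.5934 m, q = 155.7505°, L = 47.9349 m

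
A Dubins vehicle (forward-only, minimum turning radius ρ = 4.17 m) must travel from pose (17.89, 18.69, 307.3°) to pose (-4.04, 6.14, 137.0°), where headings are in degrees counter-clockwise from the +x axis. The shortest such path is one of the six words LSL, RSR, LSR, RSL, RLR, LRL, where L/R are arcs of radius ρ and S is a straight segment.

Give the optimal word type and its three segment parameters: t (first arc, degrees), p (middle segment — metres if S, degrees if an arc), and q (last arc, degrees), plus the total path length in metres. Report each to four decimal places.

RSR: t = 103.4442°, p = 17.2420 m, q = 66.8558°, L = 29.6365 m

Let ψ = atan2(Δy, Δx) = atan2(-12.55, -21.93) = -150.2186° be the start→goal bearing.
Normalize: d = |goal − start| / ρ = 25.267121/4.17 = 6.059262, α = (θ_start − ψ) mod 360° = 97.5186° = 1.702020 rad, β = (θ_goal − ψ) mod 360° = 287.2186° = 5.012909 rad.
Common terms: sin α = 0.991403, cos α = -0.130847, sin β = -0.955183, cos β = 0.296017, cos(α−β) = -0.985703, d² = 36.714651. Work in radians in the unit-radius frame; every candidate has L = ρ·(t + p + q).
LSL: p² = 2 + d² − 2cos(α−β) + 2d(sin α − sin β) = 64.275795; p = √p² = 8.017219; φ = atan2(cos β − cos α, d + sin α − sin β) = 0.053269 rad; t = (φ − α) mod 2π = 4.634434 rad, q = (β − φ) mod 2π = 4.959641 rad → L = 4.17·(4.634434 + 8.017219 + 4.959641) = 4.17·17.611294 = 73.439094 m
RSR: p² = 2 + d² − 2cos(α−β) + 2d(sin β − sin α) = 17.096322; p = √p² = 4.134770; φ = atan2(cos α − cos β, d − sin α + sin β) = -0.103422 rad; t = (α − φ) mod 2π = 1.805442 rad, q = (φ − β) mod 2π = 1.166854 rad → L = 4.17·(1.805442 + 4.134770 + 1.166854) = 4.17·7.107066 = 29.636463 m
LSR: p² = d² − 2 + 2cos(α−β) + 2d(sin α + sin β) = 33.182177; p = √p² = 5.760397; φ = atan2(−cos α − cos β, d + sin α + sin β) − atan2(−2, p) = 0.307086 rad; t = (φ − α) mod 2π = 4.888252 rad, q = (φ − β) mod 2π = 1.577362 rad → L = 4.17·(4.888252 + 5.760397 + 1.577362) = 4.17·12.226011 = 50.982466 m
RSL: p² = d² − 2 + 2cos(α−β) − 2d(sin α + sin β) = 32.304312; p = √p² = 5.683688; φ = atan2(cos α + cos β, d − sin α − sin β) − atan2(2, p) = -0.310936 rad; t = (α − φ) mod 2π = 2.012956 rad, q = (β − φ) mod 2π = 5.323846 rad → L = 4.17·(2.012956 + 5.683688 + 5.323846) = 4.17·13.020490 = 54.295443 m
RLR: c = (6 − d² + 2cos(α−β) + 2d(sin α − sin β))/8 = -1.137040, |c| > 1 → infeasible
LRL: c = (6 − d² + 2cos(α−β) − 2d(sin α − sin β))/8 = -7.034474, |c| > 1 → infeasible
Shortest: RSR with L = 29.636463 m ≈ 29.6365 m
Convert RSR to answer units (arcs ×180/π): t = 1.805442·180/π = 103.4442°, p = ρ·p = 4.17·4.134770 = 17.2420 m, q = 1.166854·180/π = 66.8558°, L = 29.6365 m.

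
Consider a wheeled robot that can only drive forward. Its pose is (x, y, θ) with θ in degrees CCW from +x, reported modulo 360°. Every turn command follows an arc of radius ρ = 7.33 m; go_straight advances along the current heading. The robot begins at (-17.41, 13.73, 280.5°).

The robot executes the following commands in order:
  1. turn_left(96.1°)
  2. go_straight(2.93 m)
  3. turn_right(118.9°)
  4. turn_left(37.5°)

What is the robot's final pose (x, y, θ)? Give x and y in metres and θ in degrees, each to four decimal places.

(4.4844, -4.3901, 295.2000°)

set_pose: (x, y, θ) = (-17.4100, 13.7300, 280.5000°), ρ = 7.33
turn_left(96.1°): centre at ρ to the left, rotate +96.1° → (-8.1086, 8.0413, 376.6000° ≡ 16.6000°)
go_straight(2.93): x += 2.93·cos θ, y += 2.93·sin θ → (-5.3008, 8.8783, 16.6000°)
turn_right(118.9°): centre at ρ to the right, rotate −118.9° → (3.9551, 0.2923, -102.3000° ≡ 257.7000°)
turn_left(37.5°): centre at ρ to the left, rotate +37.5° → (4.4844, -4.3901, 295.2000°)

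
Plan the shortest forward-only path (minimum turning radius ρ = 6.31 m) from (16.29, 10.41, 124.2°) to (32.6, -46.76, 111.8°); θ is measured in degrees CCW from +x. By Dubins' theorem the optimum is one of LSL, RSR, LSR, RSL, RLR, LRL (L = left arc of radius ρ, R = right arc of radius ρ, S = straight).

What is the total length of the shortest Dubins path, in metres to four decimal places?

Let ψ = atan2(Δy, Δx) = atan2(-57.17, 16.31) = -74.0771° be the start→goal bearing.
Normalize: d = |goal − start| / ρ = 59.451030/6.31 = 9.421716, α = (θ_start − ψ) mod 360° = 198.2771° = 3.460588 rad, β = (θ_goal − ψ) mod 360° = 185.8771° = 3.244168 rad.
Common terms: sin α = -0.313613, cos α = -0.949551, sin β = -0.102395, cos β = -0.994744, cos(α−β) = 0.976672, d² = 88.768739. Work in radians in the unit-radius frame; every candidate has L = ρ·(t + p + q).
LSL: p² = 2 + d² − 2cos(α−β) + 2d(sin α − sin β) = 84.835323; p = √p² = 9.210609; φ = atan2(cos β − cos α, d + sin α − sin β) = -0.004907 rad; t = (φ − α) mod 2π = 2.817690 rad, q = (β − φ) mod 2π = 3.249074 rad → L = 6.31·(2.817690 + 9.210609 + 3.249074) = 6.31·15.277374 = 96.400228 m
RSR: p² = 2 + d² − 2cos(α−β) + 2d(sin β − sin α) = 92.795467; p = √p² = 9.633040; φ = atan2(cos α − cos β, d − sin α + sin β) = 0.004691 rad; t = (α − φ) mod 2π = 3.455897 rad, q = (φ − β) mod 2π = 3.043709 rad → L = 6.31·(3.455897 + 9.633040 + 3.043709) = 6.31·16.132647 = 101.796999 m
LSR: p² = d² − 2 + 2cos(α−β) + 2d(sin α + sin β) = 80.883061; p = √p² = 8.993501; φ = atan2(−cos α − cos β, d + sin α + sin β) − atan2(−2, p) = 0.431454 rad; t = (φ − α) mod 2π = 3.254051 rad, q = (φ − β) mod 2π = 3.470472 rad → L = 6.31·(3.254051 + 8.993501 + 3.470472) = 6.31·15.718024 = 99.180732 m
RSL: p² = d² − 2 + 2cos(α−β) − 2d(sin α + sin β) = 96.561107; p = √p² = 9.826551; φ = atan2(cos α + cos β, d − sin α − sin β) − atan2(2, p) = -0.395910 rad; t = (α − φ) mod 2π = 3.856498 rad, q = (β − φ) mod 2π = 3.640077 rad → L = 6.31·(3.856498 + 9.826551 + 3.640077) = 6.31·17.323127 = 109.308928 m
RLR: c = (6 − d² + 2cos(α−β) + 2d(sin α − sin β))/8 = -10.599433, |c| > 1 → infeasible
LRL: c = (6 − d² + 2cos(α−β) − 2d(sin α − sin β))/8 = -9.604415, |c| > 1 → infeasible
Shortest: LSL with L = 96.400228 m ≈ 96.4002 m

96.4002 m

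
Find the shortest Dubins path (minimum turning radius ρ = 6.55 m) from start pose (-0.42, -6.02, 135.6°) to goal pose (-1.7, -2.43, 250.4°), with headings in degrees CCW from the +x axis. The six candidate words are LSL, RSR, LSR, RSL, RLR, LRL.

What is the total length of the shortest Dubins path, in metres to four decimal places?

Let ψ = atan2(Δy, Δx) = atan2(3.59, -1.28) = 109.6235° be the start→goal bearing.
Normalize: d = |goal − start| / ρ = 3.811365/6.55 = 0.581888, α = (θ_start − ψ) mod 360° = 25.9765° = 0.453376 rad, β = (θ_goal − ψ) mod 360° = 140.7765° = 2.457014 rad.
Common terms: sin α = 0.438003, cos α = 0.898974, sin β = 0.632347, cos β = -0.774685, cos(α−β) = -0.419452, d² = 0.338593. Work in radians in the unit-radius frame; every candidate has L = ρ·(t + p + q).
LSL: p² = 2 + d² − 2cos(α−β) + 2d(sin α − sin β) = 2.951324; p = √p² = 1.717942; φ = atan2(cos β − cos α, d + sin α − sin β) = -1.343252 rad; t = (φ − α) mod 2π = 4.486558 rad, q = (β − φ) mod 2π = 3.800266 rad → L = 6.55·(4.486558 + 1.717942 + 3.800266) = 6.55·10.004765 = 65.531212 m
RSR: p² = 2 + d² − 2cos(α−β) + 2d(sin β − sin α) = 3.403671; p = √p² = 1.844904; φ = atan2(cos α − cos β, d − sin α + sin β) = 1.136531 rad; t = (α − φ) mod 2π = 5.600030 rad, q = (φ − β) mod 2π = 4.962703 rad → L = 6.55·(5.600030 + 1.844904 + 4.962703) = 6.55·12.407637 = 81.270020 m
LSR: p² = d² − 2 + 2cos(α−β) + 2d(sin α + sin β) = -1.254664 < 0 → infeasible
RSL: p² = d² − 2 + 2cos(α−β) − 2d(sin α + sin β) = -3.745957 < 0 → infeasible
RLR: c = (6 − d² + 2cos(α−β) + 2d(sin α − sin β))/8 = 0.574541; p = 2π − arccos c = 5.324432 rad; φ = atan2(cos α − cos β, d − sin α + sin β) = 1.136531 rad; t = (α − φ + p/2) mod 2π = 1.979061 rad, q = (α − β − t + p) mod 2π = 1.341734 rad → L = 6.55·(1.979061 + 5.324432 + 1.341734) = 6.55·8.645227 = 56.626236 m
LRL: c = (6 − d² + 2cos(α−β) − 2d(sin α − sin β))/8 = 0.631084; p = 2π − arccos c = 5.395339 rad; φ = atan2(cos β − cos α, d + sin α − sin β) = -1.343252 rad; t = (φ − α + p/2) mod 2π = 0.901042 rad, q = (β − α − t + p) mod 2π = 0.214750 rad → L = 6.55·(0.901042 + 5.395339 + 0.214750) = 6.55·6.511131 = 42.647911 m
Shortest: LRL with L = 42.647911 m ≈ 42.6479 m

42.6479 m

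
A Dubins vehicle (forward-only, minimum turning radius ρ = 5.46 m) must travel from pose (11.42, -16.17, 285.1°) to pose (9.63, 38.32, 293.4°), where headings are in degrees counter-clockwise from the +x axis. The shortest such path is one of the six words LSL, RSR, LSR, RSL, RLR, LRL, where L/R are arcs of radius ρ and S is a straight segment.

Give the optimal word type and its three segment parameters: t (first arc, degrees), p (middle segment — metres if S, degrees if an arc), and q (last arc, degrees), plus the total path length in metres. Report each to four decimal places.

LSR: t = 190.2921°, p = 51.1588 m, q = 181.9921°, L = 86.6357 m

Let ψ = atan2(Δy, Δx) = atan2(54.49, -1.79) = 91.8815° be the start→goal bearing.
Normalize: d = |goal − start| / ρ = 54.519393/5.46 = 9.985237, α = (θ_start − ψ) mod 360° = 193.2185° = 3.372299 rad, β = (θ_goal − ψ) mod 360° = 201.5185° = 3.517161 rad.
Common terms: sin α = -0.228665, cos α = -0.973505, sin β = -0.366802, cos β = -0.930299, cos(α−β) = 0.989526, d² = 99.704954. Work in radians in the unit-radius frame; every candidate has L = ρ·(t + p + q).
LSL: p² = 2 + d² − 2cos(α−β) + 2d(sin α − sin β) = 102.484552; p = √p² = 10.123465; φ = atan2(cos β − cos α, d + sin α − sin β) = 0.004268 rad; t = (φ − α) mod 2π = 2.915154 rad, q = (β − φ) mod 2π = 3.512894 rad → L = 5.46·(2.915154 + 10.123465 + 3.512894) = 5.46·16.551513 = 90.371261 m
RSR: p² = 2 + d² − 2cos(α−β) + 2d(sin β − sin α) = 96.967253; p = √p² = 9.847195; φ = atan2(cos α − cos β, d − sin α + sin β) = -0.004388 rad; t = (α − φ) mod 2π = 3.376687 rad, q = (φ − β) mod 2π = 2.761636 rad → L = 5.46·(3.376687 + 9.847195 + 2.761636) = 5.46·15.985518 = 87.280929 m
LSR: p² = d² − 2 + 2cos(α−β) + 2d(sin α + sin β) = 87.792246; p = √p² = 9.369752; φ = atan2(−cos α − cos β, d + sin α + sin β) − atan2(−2, p) = 0.410338 rad; t = (φ − α) mod 2π = 3.321224 rad, q = (φ − β) mod 2π = 3.176362 rad → L = 5.46·(3.321224 + 9.369752 + 3.176362) = 5.46·15.867338 = 86.635666 m
RSL: p² = d² − 2 + 2cos(α−β) − 2d(sin α + sin β) = 111.575764; p = √p² = 10.562943; φ = atan2(cos α + cos β, d − sin α − sin β) − atan2(2, p) = -0.365153 rad; t = (α − φ) mod 2π = 3.737452 rad, q = (β − φ) mod 2π = 3.882314 rad → L = 5.46·(3.737452 + 10.562943 + 3.882314) = 5.46·18.182709 = 99.277592 m
RLR: c = (6 − d² + 2cos(α−β) + 2d(sin α − sin β))/8 = -11.120907, |c| > 1 → infeasible
LRL: c = (6 − d² + 2cos(α−β) − 2d(sin α − sin β))/8 = -11.810569, |c| > 1 → infeasible
Shortest: LSR with L = 86.635666 m ≈ 86.6357 m
Convert LSR to answer units (arcs ×180/π): t = 3.321224·180/π = 190.2921°, p = ρ·p = 5.46·9.369752 = 51.1588 m, q = 3.176362·180/π = 181.9921°, L = 86.6357 m.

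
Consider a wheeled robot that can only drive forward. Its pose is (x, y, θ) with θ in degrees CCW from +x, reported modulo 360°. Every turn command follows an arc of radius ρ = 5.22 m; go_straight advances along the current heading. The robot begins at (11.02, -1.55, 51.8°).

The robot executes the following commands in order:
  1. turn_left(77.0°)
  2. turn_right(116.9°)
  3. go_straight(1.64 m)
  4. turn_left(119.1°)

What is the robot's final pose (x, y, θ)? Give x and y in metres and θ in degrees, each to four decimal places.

(18.4457, 22.1983, 131.0000°)

set_pose: (x, y, θ) = (11.0200, -1.5500, 51.8000°), ρ = 5.22
turn_left(77.0°): centre at ρ to the left, rotate +77.0° → (10.9860, 4.9490, 128.8000°)
turn_right(116.9°): centre at ρ to the right, rotate −116.9° → (13.9777, 13.3277, 11.9000°)
go_straight(1.64): x += 1.64·cos θ, y += 1.64·sin θ → (15.5825, 13.6658, 11.9000°)
turn_left(119.1°): centre at ρ to the left, rotate +119.1° → (18.4457, 22.1983, 131.0000°)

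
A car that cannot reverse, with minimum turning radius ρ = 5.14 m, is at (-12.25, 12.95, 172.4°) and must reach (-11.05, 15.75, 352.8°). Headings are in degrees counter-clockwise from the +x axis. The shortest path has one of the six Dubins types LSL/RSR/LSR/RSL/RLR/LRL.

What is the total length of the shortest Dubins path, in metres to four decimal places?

Let ψ = atan2(Δy, Δx) = atan2(2.80, 1.20) = 66.8014° be the start→goal bearing.
Normalize: d = |goal − start| / ρ = 3.046309/5.14 = 0.592667, α = (θ_start − ψ) mod 360° = 105.5986° = 1.843043 rad, β = (θ_goal − ψ) mod 360° = 285.9986° = 4.991617 rad.
Common terms: sin α = 0.963169, cos α = -0.268896, sin β = -0.961268, cos β = 0.275614, cos(α−β) = -0.999976, d² = 0.351254. Work in radians in the unit-radius frame; every candidate has L = ρ·(t + p + q).
LSL: p² = 2 + d² − 2cos(α−β) + 2d(sin α − sin β) = 6.632308; p = √p² = 2.575327; φ = atan2(cos β − cos α, d + sin α − sin β) = 0.213041 rad; t = (φ − α) mod 2π = 4.653183 rad, q = (β − φ) mod 2π = 4.778576 rad → L = 5.14·(4.653183 + 2.575327 + 4.778576) = 5.14·12.007086 = 61.716422 m
RSR: p² = 2 + d² − 2cos(α−β) + 2d(sin β − sin α) = 2.070104; p = √p² = 1.438785; φ = atan2(cos α − cos β, d − sin α + sin β) = -2.753470 rad; t = (α − φ) mod 2π = 4.596513 rad, q = (φ − β) mod 2π = 4.821283 rad → L = 5.14·(4.596513 + 1.438785 + 4.821283) = 5.14·10.856582 = 55.802832 m
LSR: p² = d² − 2 + 2cos(α−β) + 2d(sin α + sin β) = -3.646444 < 0 → infeasible
RSL: p² = d² − 2 + 2cos(α−β) − 2d(sin α + sin β) = -3.650950 < 0 → infeasible
RLR: c = (6 − d² + 2cos(α−β) + 2d(sin α − sin β))/8 = 0.741237; p = 2π − arccos c = 5.547300 rad; φ = atan2(cos α − cos β, d − sin α + sin β) = -2.753470 rad; t = (α − φ + p/2) mod 2π = 1.086978 rad, q = (α − β − t + p) mod 2π = 1.311748 rad → L = 5.14·(1.086978 + 5.547300 + 1.311748) = 5.14·7.946027 = 40.842578 m
LRL: c = (6 − d² + 2cos(α−β) − 2d(sin α − sin β))/8 = 0.170962; p = 2π − arccos c = 4.884194 rad; φ = atan2(cos β − cos α, d + sin α − sin β) = 0.213041 rad; t = (φ − α + p/2) mod 2π = 0.812095 rad, q = (β − α − t + p) mod 2π = 0.937488 rad → L = 5.14·(0.812095 + 4.884194 + 0.937488) = 5.14·6.633778 = 34.097617 m
Shortest: LRL with L = 34.097617 m ≈ 34.0976 m

34.0976 m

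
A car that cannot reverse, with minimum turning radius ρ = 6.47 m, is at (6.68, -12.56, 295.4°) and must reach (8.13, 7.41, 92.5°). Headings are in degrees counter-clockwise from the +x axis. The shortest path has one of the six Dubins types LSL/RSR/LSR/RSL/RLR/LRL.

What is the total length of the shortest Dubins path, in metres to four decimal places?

38.2681 m

Let ψ = atan2(Δy, Δx) = atan2(19.97, 1.45) = 85.8471° be the start→goal bearing.
Normalize: d = |goal − start| / ρ = 20.022572/6.47 = 3.094679, α = (θ_start − ψ) mod 360° = 209.5529° = 3.657388 rad, β = (θ_goal − ψ) mod 360° = 6.6529° = 0.116115 rad.
Common terms: sin α = -0.493227, cos α = -0.869901, sin β = 0.115854, cos β = 0.993266, cos(α−β) = -0.921185, d² = 9.577037. Work in radians in the unit-radius frame; every candidate has L = ρ·(t + p + q).
LSL: p² = 2 + d² − 2cos(α−β) + 2d(sin α − sin β) = 9.649587; p = √p² = 3.106379; φ = atan2(cos β − cos α, d + sin α − sin β) = 0.643235 rad; t = (φ − α) mod 2π = 3.269033 rad, q = (β − φ) mod 2π = 5.756065 rad → L = 6.47·(3.269033 + 3.106379 + 5.756065) = 6.47·12.131476 = 78.490650 m
RSR: p² = 2 + d² − 2cos(α−β) + 2d(sin β − sin α) = 17.189229; p = √p² = 4.145989; φ = atan2(cos α − cos β, d − sin α + sin β) = -0.466083 rad; t = (α − φ) mod 2π = 4.123471 rad, q = (φ − β) mod 2π = 5.700988 rad → L = 6.47·(4.123471 + 4.145989 + 5.700988) = 6.47·13.970448 = 90.388798 m
LSR: p² = d² − 2 + 2cos(α−β) + 2d(sin α + sin β) = 3.398972; p = √p² = 1.843630; φ = atan2(−cos α − cos β, d + sin α + sin β) − atan2(−2, p) = 0.780690 rad; t = (φ − α) mod 2π = 3.406487 rad, q = (φ − β) mod 2π = 0.664575 rad → L = 6.47·(3.406487 + 1.843630 + 0.664575) = 6.47·5.914692 = 38.268058 m
RSL: p² = d² − 2 + 2cos(α−β) − 2d(sin α + sin β) = 8.070361; p = √p² = 2.840838; φ = atan2(cos α + cos β, d − sin α − sin β) − atan2(2, p) = -0.577901 rad; t = (α − φ) mod 2π = 4.235289 rad, q = (β − φ) mod 2π = 0.694016 rad → L = 6.47·(4.235289 + 2.840838 + 0.694016) = 6.47·7.770143 = 50.272828 m
RLR: c = (6 − d² + 2cos(α−β) + 2d(sin α − sin β))/8 = -1.148654, |c| > 1 → infeasible
LRL: c = (6 − d² + 2cos(α−β) − 2d(sin α − sin β))/8 = -0.206198; p = 2π − arccos c = 4.504701 rad; φ = atan2(cos β − cos α, d + sin α − sin β) = 0.643235 rad; t = (φ − α + p/2) mod 2π = 5.521383 rad, q = (β − α − t + p) mod 2π = 1.725230 rad → L = 6.47·(5.521383 + 4.504701 + 1.725230) = 6.47·11.751314 = 76.030999 m
Shortest: LSR with L = 38.268058 m ≈ 38.2681 m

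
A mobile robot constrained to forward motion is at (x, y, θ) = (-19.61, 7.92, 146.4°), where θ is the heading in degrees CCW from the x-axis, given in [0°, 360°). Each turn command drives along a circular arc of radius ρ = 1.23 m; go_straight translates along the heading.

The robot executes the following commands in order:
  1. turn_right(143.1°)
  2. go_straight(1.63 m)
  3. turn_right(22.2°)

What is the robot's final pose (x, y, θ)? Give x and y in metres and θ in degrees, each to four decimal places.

set_pose: (x, y, θ) = (-19.6100, 7.9200, 146.4000°), ρ = 1.23
turn_right(143.1°): centre at ρ to the right, rotate −143.1° → (-19.0001, 10.1725, 3.3000°)
go_straight(1.63): x += 1.63·cos θ, y += 1.63·sin θ → (-17.3728, 10.2663, 3.3000°)
turn_right(22.2°): centre at ρ to the right, rotate −22.2° → (-16.9036, 10.2020, -18.9000° ≡ 341.1000°)

(-16.9036, 10.2020, 341.1000°)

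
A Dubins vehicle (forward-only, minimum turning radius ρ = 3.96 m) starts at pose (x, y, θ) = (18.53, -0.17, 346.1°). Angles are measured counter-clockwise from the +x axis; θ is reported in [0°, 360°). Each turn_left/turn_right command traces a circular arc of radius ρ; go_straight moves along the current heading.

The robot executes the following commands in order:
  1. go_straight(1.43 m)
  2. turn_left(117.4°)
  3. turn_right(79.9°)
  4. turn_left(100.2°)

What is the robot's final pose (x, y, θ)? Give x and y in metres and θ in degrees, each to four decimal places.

(28.6905, 14.6399, 123.8000°)

set_pose: (x, y, θ) = (18.5300, -0.1700, 346.1000°), ρ = 3.96
go_straight(1.43): x += 1.43·cos θ, y += 1.43·sin θ → (19.9181, -0.5135, 346.1000°)
turn_left(117.4°): centre at ρ to the left, rotate +117.4° → (24.7200, 4.2550, 463.5000° ≡ 103.5000°)
turn_right(79.9°): centre at ρ to the right, rotate −79.9° → (26.9852, 8.8082, 23.6000°)
turn_left(100.2°): centre at ρ to the left, rotate +100.2° → (28.6905, 14.6399, 123.8000°)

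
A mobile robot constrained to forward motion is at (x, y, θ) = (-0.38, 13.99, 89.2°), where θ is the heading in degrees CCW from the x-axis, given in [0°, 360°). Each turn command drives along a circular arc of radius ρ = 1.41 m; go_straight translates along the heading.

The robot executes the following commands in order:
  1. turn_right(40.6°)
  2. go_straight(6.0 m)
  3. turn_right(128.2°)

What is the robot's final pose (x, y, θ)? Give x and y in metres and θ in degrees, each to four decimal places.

(6.3846, 18.7255, 280.4000°)

set_pose: (x, y, θ) = (-0.3800, 13.9900, 89.2000°), ρ = 1.41
turn_right(40.6°): centre at ρ to the right, rotate −40.6° → (-0.0278, 14.9028, 48.6000°)
go_straight(6.0): x += 6.0·cos θ, y += 6.0·sin θ → (3.9401, 19.4034, 48.6000°)
turn_right(128.2°): centre at ρ to the right, rotate −128.2° → (6.3846, 18.7255, -79.6000° ≡ 280.4000°)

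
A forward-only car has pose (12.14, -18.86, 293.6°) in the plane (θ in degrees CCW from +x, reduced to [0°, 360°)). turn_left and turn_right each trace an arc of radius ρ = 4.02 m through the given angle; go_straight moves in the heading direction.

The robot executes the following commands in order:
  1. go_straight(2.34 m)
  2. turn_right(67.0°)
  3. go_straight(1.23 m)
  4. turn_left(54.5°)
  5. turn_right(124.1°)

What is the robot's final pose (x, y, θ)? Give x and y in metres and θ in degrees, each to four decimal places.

(4.9292, -34.2799, 157.0000°)

set_pose: (x, y, θ) = (12.1400, -18.8600, 293.6000°), ρ = 4.02
go_straight(2.34): x += 2.34·cos θ, y += 2.34·sin θ → (13.0768, -21.0043, 293.6000°)
turn_right(67.0°): centre at ρ to the right, rotate −67.0° → (12.3139, -25.3758, 226.6000°)
go_straight(1.23): x += 1.23·cos θ, y += 1.23·sin θ → (11.4688, -26.2695, 226.6000°)
turn_left(54.5°): centre at ρ to the left, rotate +54.5° → (10.4448, -29.8055, 281.1000°)
turn_right(124.1°): centre at ρ to the right, rotate −124.1° → (4.9292, -34.2799, 157.0000°)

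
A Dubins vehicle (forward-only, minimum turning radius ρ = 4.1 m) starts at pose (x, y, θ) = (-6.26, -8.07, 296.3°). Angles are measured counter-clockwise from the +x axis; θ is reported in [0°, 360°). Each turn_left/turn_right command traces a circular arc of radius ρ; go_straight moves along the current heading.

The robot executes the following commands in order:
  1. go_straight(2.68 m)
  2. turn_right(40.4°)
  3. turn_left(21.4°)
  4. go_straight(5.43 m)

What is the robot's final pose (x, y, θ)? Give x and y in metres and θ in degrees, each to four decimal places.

(-4.1720, -20.1938, 277.3000°)

set_pose: (x, y, θ) = (-6.2600, -8.0700, 296.3000°), ρ = 4.1
go_straight(2.68): x += 2.68·cos θ, y += 2.68·sin θ → (-5.0726, -10.4726, 296.3000°)
turn_right(40.4°): centre at ρ to the right, rotate −40.4° → (-4.7717, -13.2880, 255.9000°)
turn_left(21.4°): centre at ρ to the left, rotate +21.4° → (-4.8620, -14.8078, 277.3000°)
go_straight(5.43): x += 5.43·cos θ, y += 5.43·sin θ → (-4.1720, -20.1938, 277.3000°)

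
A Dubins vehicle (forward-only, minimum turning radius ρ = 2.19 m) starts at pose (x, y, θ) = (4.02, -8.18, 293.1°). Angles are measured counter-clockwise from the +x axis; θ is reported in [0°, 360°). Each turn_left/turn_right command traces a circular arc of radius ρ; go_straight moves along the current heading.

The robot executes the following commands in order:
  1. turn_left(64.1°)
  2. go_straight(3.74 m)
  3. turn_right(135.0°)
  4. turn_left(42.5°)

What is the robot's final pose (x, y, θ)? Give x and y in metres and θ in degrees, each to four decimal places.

(10.3175, -14.9207, 264.7000°)

set_pose: (x, y, θ) = (4.0200, -8.1800, 293.1000°), ρ = 2.19
turn_left(64.1°): centre at ρ to the left, rotate +64.1° → (5.9274, -9.5082, 357.2000°)
go_straight(3.74): x += 3.74·cos θ, y += 3.74·sin θ → (9.6630, -9.6909, 357.2000°)
turn_right(135.0°): centre at ρ to the right, rotate −135.0° → (11.0271, -13.5006, 222.2000°)
turn_left(42.5°): centre at ρ to the left, rotate +42.5° → (10.3175, -14.9207, 264.7000°)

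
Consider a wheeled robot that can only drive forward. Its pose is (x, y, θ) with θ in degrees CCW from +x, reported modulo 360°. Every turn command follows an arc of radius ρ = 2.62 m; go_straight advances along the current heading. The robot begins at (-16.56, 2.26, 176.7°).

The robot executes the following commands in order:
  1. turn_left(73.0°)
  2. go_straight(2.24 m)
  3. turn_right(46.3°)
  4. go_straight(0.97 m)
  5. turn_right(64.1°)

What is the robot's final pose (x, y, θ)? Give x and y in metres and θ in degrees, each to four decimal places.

set_pose: (x, y, θ) = (-16.5600, 2.2600, 176.7000°), ρ = 2.62
turn_left(73.0°): centre at ρ to the left, rotate +73.0° → (-19.1681, 0.5533, 249.7000°)
go_straight(2.24): x += 2.24·cos θ, y += 2.24·sin θ → (-19.9452, -1.5476, 249.7000°)
turn_right(46.3°): centre at ρ to the right, rotate −46.3° → (-21.3620, -3.0431, 203.4000°)
go_straight(0.97): x += 0.97·cos θ, y += 0.97·sin θ → (-22.2522, -3.4283, 203.4000°)
turn_right(64.1°): centre at ρ to the right, rotate −64.1° → (-25.0012, -3.0101, 139.3000°)

(-25.0012, -3.0101, 139.3000°)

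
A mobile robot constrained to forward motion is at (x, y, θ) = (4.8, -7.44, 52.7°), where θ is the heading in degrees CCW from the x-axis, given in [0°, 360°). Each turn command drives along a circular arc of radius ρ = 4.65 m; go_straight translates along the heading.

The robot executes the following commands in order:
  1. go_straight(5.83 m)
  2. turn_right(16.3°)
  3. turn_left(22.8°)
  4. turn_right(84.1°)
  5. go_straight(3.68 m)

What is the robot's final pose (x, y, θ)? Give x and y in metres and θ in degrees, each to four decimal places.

(19.7971, -0.2284, 335.1000°)

set_pose: (x, y, θ) = (4.8000, -7.4400, 52.7000°), ρ = 4.65
go_straight(5.83): x += 5.83·cos θ, y += 5.83·sin θ → (8.3329, -2.8024, 52.7000°)
turn_right(16.3°): centre at ρ to the right, rotate −16.3° → (9.2725, -1.8775, 36.4000°)
turn_left(22.8°): centre at ρ to the left, rotate +22.8° → (10.5072, -0.5157, 59.2000°)
turn_right(84.1°): centre at ρ to the right, rotate −84.1° → (16.4592, 1.3210, -24.9000° ≡ 335.1000°)
go_straight(3.68): x += 3.68·cos θ, y += 3.68·sin θ → (19.7971, -0.2284, 335.1000°)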